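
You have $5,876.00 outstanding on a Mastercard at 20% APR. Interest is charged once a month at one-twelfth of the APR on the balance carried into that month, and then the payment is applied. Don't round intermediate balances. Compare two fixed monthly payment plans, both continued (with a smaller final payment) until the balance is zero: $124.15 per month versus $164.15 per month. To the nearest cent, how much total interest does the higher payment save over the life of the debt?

Monthly rate r = 20%/12 = 1.66667% = 0.0166667.
At $124.15/mo: n = ⌈−ln(1 − rB₀/P)/ln(1+r)⌉ = 95 payments (last $10.15); total interest = total paid − $5,876.00 = $5,804.25.
At $164.15/mo: 55 payments (last $151.70); total interest $3,139.80.
Interest saved = $5,804.25 − $3,139.80 = $2,664.45.

$2,664.45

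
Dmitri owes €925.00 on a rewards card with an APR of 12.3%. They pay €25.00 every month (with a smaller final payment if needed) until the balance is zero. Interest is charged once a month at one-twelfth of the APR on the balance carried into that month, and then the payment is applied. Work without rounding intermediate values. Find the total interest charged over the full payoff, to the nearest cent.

€243.97

Monthly rate r = 12.3%/12 = 1.025% = 0.01025.
Payoff takes n = ⌈−ln(1 − rB₀/P)/ln(1+r)⌉ = ⌈46.758⌉ = 47 payments; the last is €18.97.
Total paid = 46·€25.00 + €18.97 = €1,168.97.
Total interest = total paid − principal = €1,168.97 − €925.00 = €243.97.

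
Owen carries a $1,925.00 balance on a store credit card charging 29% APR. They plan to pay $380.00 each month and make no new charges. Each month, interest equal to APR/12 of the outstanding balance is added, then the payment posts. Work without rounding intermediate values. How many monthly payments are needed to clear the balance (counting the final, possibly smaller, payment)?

Monthly rate r = 29%/12 = 2.41667% = 0.0241667.
Recurrence: B ← B·(1+r) − $380.00.
Month 1: interest $46.52; balance after payment $1,591.52.
Month 2: interest $38.46; balance after payment $1,249.98.
Month 3: interest $30.21; balance after payment $900.19.
Month 4: interest $21.75; balance after payment $541.95.
Month 5: interest $13.10; balance after payment $175.04.
Month 6: interest $4.23; balance after payment $0.00.

6 payments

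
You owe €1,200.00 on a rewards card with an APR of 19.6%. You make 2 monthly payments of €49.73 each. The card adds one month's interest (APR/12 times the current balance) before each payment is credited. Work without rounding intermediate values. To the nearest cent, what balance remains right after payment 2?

Monthly rate r = 19.6%/12 = 1.63333% = 0.0163333.
Each month: B ← B·(1+r) − €49.73.
Month 1: interest €19.60; balance after payment €1,169.87.
Month 2: interest €19.11; balance after payment €1,139.25.

€1,139.25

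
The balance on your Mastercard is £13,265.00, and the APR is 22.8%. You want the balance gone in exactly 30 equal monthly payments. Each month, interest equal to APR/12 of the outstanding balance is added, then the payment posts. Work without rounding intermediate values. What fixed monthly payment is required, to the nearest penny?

Monthly rate r = 22.8%/12 = 1.9% = 0.019.
Level-payment amortization: P = B₀·r / (1 − (1+r)^(−n)) = 13265.00·0.019 / (1 − 1.019^(−30)).
Denominator 1 − (1+r)^(−30) = 0.431442386.
P = 252.035 / 0.431442386 ≈ 584.17.

£584.17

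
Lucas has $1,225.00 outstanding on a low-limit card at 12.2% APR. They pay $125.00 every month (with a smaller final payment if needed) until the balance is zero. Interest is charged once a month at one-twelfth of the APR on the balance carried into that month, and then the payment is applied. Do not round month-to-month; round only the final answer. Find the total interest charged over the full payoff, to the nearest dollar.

$72

Monthly rate r = 12.2%/12 = 1.01667% = 0.0101667.
Payoff takes n = ⌈−ln(1 − rB₀/P)/ln(1+r)⌉ = ⌈10.376⌉ = 11 payments; the last is $47.10.
Total paid = 10·$125.00 + $47.10 = $1,297.10.
Total interest = total paid − principal = $1,297.10 − $1,225.00 = $72.10.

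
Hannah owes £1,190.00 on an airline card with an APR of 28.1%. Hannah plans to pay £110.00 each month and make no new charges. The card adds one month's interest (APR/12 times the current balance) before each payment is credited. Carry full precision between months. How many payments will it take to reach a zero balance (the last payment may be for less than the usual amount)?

13 payments

Monthly rate r = 28.1%/12 = 2.34167% = 0.0234167.
Recurrence: B ← B·(1+r) − £110.00.
Month 1: interest £27.87; balance after payment £1,107.87.
Month 2: interest £25.94; balance after payment £1,023.81.
Closed form: n = −ln(1 − rB₀/P)/ln(1+r) = −ln(0.74667)/ln(1.02342) ≈ 12.621, so the balance reaches zero during payment 13.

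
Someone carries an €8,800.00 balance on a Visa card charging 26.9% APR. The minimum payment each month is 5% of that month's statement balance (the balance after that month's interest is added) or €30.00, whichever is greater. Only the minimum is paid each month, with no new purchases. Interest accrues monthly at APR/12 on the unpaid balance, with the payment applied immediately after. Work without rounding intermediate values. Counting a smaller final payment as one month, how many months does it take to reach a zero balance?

120 months

Monthly rate r = 26.9%/12 = 2.24167% = 0.0224167.
While 5% of the post-interest balance exceeds €30.00, each month B ← (B·(1+r))·(1 − 0.05), i.e. B shrinks by the factor (1+r)·0.95 = 0.9713.
This holds for months 1–93. Entering month 94 the balance is €586.37; 5% of the post-interest balance is now below €30.00, so the flat €30.00 minimum applies from here.
From month 94 a fixed €30.00 at rate r clears €586.37 in 27 more payments. Total: 93 + 27 = 120 months.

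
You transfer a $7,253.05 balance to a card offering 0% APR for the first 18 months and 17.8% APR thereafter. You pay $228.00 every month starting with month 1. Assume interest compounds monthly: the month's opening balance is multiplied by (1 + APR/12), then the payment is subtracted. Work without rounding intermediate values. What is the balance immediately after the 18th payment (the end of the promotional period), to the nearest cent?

$3,149.05

Promo months 1–18 at r₀ = 0%/12 = 0; months 19+ at r₁ = 17.8%/12 = 0.0148333.
After month 18 (no interest yet): B = $7,253.05 − 18·$228.00 = $3,149.05.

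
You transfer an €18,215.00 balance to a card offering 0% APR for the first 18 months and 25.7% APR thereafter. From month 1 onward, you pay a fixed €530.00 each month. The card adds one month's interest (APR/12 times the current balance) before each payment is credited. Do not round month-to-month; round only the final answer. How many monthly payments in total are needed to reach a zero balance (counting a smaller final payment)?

Promo months 1–18 at r₀ = 0%/12 = 0; months 19+ at r₁ = 25.7%/12 = 0.0214167.
After month 18 (no interest yet): B = €18,215.00 − 18·€530.00 = €8,675.00.
Then at r₁ with €530.00/mo: n₂ = −ln(1 − r₁·B/P)/ln(1+r₁) ≈ 20.37 → 21 more payments.

39 months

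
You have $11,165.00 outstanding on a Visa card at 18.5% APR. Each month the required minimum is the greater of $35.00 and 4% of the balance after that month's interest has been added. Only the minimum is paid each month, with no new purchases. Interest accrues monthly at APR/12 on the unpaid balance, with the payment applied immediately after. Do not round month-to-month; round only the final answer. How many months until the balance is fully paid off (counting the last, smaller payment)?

Monthly rate r = 18.5%/12 = 1.54167% = 0.0154167.
While 4% of the post-interest balance exceeds $35.00, each month B ← (B·(1+r))·(1 − 0.04), i.e. B shrinks by the factor (1+r)·0.96 = 0.9748.
This holds for months 1–101. Entering month 102 the balance is $847.86; 4% of the post-interest balance is now below $35.00, so the flat $35.00 minimum applies from here.
From month 102 a fixed $35.00 at rate r clears $847.86 in 31 more payments. Total: 101 + 31 = 132 months.

132 months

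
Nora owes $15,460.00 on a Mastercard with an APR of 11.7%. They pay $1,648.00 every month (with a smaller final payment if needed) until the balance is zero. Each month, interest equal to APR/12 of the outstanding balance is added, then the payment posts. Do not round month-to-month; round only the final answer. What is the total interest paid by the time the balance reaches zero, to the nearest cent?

$833.05

Monthly rate r = 11.7%/12 = 0.975% = 0.00975.
Payoff takes n = ⌈−ln(1 − rB₀/P)/ln(1+r)⌉ = ⌈9.886⌉ = 10 payments; the last is $1,461.05.
Total paid = 9·$1,648.00 + $1,461.05 = $16,293.05.
Total interest = total paid − principal = $16,293.05 − $15,460.00 = $833.05.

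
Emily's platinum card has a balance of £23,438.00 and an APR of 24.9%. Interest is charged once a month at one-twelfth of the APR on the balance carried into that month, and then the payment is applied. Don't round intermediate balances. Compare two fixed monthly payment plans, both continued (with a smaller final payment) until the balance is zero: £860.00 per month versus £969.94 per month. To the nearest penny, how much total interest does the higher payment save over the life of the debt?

Monthly rate r = 24.9%/12 = 2.075% = 0.02075.
At £860.00/mo: n = ⌈−ln(1 − rB₀/P)/ln(1+r)⌉ = 41 payments (last £507.81); total interest = total paid − £23,438.00 = £11,469.81.
At £969.94/mo: 34 payments (last £861.97); total interest £9,431.99.
Interest saved = £11,469.81 − £9,431.99 = £2,037.82.

£2,037.82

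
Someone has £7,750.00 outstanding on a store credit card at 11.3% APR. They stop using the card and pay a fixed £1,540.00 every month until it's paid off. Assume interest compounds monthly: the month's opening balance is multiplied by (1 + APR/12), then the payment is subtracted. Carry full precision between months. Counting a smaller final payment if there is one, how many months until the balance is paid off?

Monthly rate r = 11.3%/12 = 0.941667% = 0.00941667.
Recurrence: B ← B·(1+r) − £1,540.00.
Month 1: interest £72.98; balance after payment £6,282.98.
Month 2: interest £59.16; balance after payment £4,802.14.
Month 3: interest £45.22; balance after payment £3,307.36.
Month 4: interest £31.14; balance after payment £1,798.51.
Month 5: interest £16.94; balance after payment £275.44.
Month 6: interest £2.59; balance after payment £0.00.

6 payments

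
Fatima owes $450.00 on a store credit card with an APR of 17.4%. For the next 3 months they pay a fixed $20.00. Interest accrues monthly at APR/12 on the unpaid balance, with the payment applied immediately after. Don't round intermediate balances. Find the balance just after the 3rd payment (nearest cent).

Monthly rate r = 17.4%/12 = 1.45% = 0.0145.
Each month: B ← B·(1+r) − $20.00.
Month 1: interest $6.52; balance after payment $436.52.
Month 2: interest $6.33; balance after payment $422.85.
Month 3: interest $6.13; balance after payment $408.99.

$408.99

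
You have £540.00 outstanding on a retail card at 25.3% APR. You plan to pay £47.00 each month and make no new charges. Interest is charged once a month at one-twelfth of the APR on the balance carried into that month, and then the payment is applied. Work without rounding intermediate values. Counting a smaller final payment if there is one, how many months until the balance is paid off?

Monthly rate r = 25.3%/12 = 2.10833% = 0.0210833.
Recurrence: B ← B·(1+r) − £47.00.
Month 1: interest £11.38; balance after payment £504.38.
Month 2: interest £10.63; balance after payment £468.02.
Closed form: n = −ln(1 − rB₀/P)/ln(1+r) = −ln(0.75777)/ln(1.02108) ≈ 13.295, so the balance reaches zero during payment 14.

14 payments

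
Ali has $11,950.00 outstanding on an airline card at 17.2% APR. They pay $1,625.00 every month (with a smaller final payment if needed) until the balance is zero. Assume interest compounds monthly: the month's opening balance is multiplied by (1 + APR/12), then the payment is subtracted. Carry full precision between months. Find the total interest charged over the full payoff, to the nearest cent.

Monthly rate r = 17.2%/12 = 1.43333% = 0.0143333.
Payoff takes n = ⌈−ln(1 − rB₀/P)/ln(1+r)⌉ = ⌈7.827⌉ = 8 payments; the last is $1,344.81.
Total paid = 7·$1,625.00 + $1,344.81 = $12,719.81.
Total interest = total paid − principal = $12,719.81 − $11,950.00 = $769.81.

$769.81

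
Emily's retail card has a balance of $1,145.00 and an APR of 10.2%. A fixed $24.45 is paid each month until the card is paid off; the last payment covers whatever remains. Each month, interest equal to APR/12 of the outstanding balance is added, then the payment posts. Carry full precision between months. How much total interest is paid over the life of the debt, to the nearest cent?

Monthly rate r = 10.2%/12 = 0.85% = 0.0085.
Payoff takes n = ⌈−ln(1 − rB₀/P)/ln(1+r)⌉ = ⌈59.970⌉ = 60 payments; the last is $23.73.
Total paid = 59·$24.45 + $23.73 = $1,466.28.
Total interest = total paid − principal = $1,466.28 − $1,145.00 = $321.28.

$321.28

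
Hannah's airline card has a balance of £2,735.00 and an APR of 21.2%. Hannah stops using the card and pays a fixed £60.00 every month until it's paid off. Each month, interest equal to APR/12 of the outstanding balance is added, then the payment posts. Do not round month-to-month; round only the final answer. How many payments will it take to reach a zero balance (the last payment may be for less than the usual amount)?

94 payments

Monthly rate r = 21.2%/12 = 1.76667% = 0.0176667.
Recurrence: B ← B·(1+r) − £60.00.
Month 1: interest £48.32; balance after payment £2,723.32.
Month 2: interest £48.11; balance after payment £2,711.43.
Closed form: n = −ln(1 − rB₀/P)/ln(1+r) = −ln(0.19469)/ln(1.01767) ≈ 93.438, so the balance reaches zero during payment 94.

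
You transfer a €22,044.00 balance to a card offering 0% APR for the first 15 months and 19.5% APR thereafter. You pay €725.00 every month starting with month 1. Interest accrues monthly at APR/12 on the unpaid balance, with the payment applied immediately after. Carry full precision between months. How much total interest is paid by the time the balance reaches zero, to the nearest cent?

€1,791.06

Promo months 1–15 at r₀ = 0%/12 = 0; months 16+ at r₁ = 19.5%/12 = 0.01625.
After month 15 (no interest yet): B = €22,044.00 − 15·€725.00 = €11,169.00.
Then at r₁ with €725.00/mo: n₂ = −ln(1 − r₁·B/P)/ln(1+r₁) ≈ 17.88 → 18 more payments.
Total paid = 32·€725.00 + €635.06 = €23,835.06; interest = €23,835.06 − €22,044.00 = €1,791.06.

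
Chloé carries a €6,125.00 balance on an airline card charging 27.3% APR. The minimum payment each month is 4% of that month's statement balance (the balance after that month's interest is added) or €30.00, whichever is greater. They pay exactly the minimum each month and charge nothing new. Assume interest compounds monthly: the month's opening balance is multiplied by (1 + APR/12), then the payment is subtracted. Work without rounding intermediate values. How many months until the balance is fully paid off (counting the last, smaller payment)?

152 months

Monthly rate r = 27.3%/12 = 2.275% = 0.02275.
While 4% of the post-interest balance exceeds €30.00, each month B ← (B·(1+r))·(1 − 0.04), i.e. B shrinks by the factor (1+r)·0.96 = 0.98184.
This holds for months 1–116. Entering month 117 the balance is €730.85; 4% of the post-interest balance is now below €30.00, so the flat €30.00 minimum applies from here.
From month 117 a fixed €30.00 at rate r clears €730.85 in 36 more payments. Total: 116 + 36 = 152 months.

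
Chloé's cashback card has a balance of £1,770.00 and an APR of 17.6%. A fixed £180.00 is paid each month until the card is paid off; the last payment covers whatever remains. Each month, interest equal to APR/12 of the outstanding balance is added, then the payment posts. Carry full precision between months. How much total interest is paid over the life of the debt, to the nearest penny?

£155.67

Monthly rate r = 17.6%/12 = 1.46667% = 0.0146667.
Payoff takes n = ⌈−ln(1 − rB₀/P)/ln(1+r)⌉ = ⌈10.697⌉ = 11 payments; the last is £125.67.
Total paid = 10·£180.00 + £125.67 = £1,925.67.
Total interest = total paid − principal = £1,925.67 − £1,770.00 = £155.67.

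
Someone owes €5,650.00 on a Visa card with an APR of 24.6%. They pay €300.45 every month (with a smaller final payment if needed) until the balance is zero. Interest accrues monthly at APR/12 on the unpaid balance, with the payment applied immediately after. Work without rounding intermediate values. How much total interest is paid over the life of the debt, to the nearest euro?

€1,560

Monthly rate r = 24.6%/12 = 2.05% = 0.0205.
Payoff takes n = ⌈−ln(1 − rB₀/P)/ln(1+r)⌉ = ⌈23.997⌉ = 24 payments; the last is €299.42.
Total paid = 23·€300.45 + €299.42 = €7,209.77.
Total interest = total paid − principal = €7,209.77 − €5,650.00 = €1,559.77.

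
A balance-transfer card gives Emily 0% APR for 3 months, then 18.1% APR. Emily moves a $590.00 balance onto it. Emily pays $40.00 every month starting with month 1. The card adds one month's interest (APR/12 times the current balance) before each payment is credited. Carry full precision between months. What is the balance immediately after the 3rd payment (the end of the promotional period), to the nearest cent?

$470.00

Promo months 1–3 at r₀ = 0%/12 = 0; months 4+ at r₁ = 18.1%/12 = 0.0150833.
After month 3 (no interest yet): B = $590.00 − 3·$40.00 = $470.00.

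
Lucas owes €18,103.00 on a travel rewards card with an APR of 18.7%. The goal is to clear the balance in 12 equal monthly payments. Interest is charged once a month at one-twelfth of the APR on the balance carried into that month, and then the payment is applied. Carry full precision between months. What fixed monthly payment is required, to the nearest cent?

€1,665.72

Monthly rate r = 18.7%/12 = 1.55833% = 0.0155833.
Level-payment amortization: P = B₀·r / (1 − (1+r)^(−n)) = 18103.00·0.0155833 / (1 − 1.01558^(−12)).
Denominator 1 − (1+r)^(−12) = 0.169359277.
P = 282.105 / 0.169359277 ≈ 1665.72.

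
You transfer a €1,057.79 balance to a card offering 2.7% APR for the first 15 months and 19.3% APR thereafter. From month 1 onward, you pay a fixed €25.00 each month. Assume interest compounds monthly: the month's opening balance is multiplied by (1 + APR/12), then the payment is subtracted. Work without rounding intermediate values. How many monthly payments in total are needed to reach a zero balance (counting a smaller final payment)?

54 payments

Promo months 1–15 at r₀ = 2.7%/12 = 0.00225; months 16+ at r₁ = 19.3%/12 = 0.0160833.
After month 15: iterate B ← B·(1+r₀) − €25.00 for 15 months → €713.09.
Then at r₁ with €25.00/mo: n₂ = −ln(1 − r₁·B/P)/ln(1+r₁) ≈ 38.48 → 39 more payments.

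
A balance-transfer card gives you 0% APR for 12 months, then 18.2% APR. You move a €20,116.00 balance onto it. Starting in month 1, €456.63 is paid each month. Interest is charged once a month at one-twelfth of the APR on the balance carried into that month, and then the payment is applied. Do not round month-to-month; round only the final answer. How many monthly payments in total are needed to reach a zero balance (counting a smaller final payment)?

Promo months 1–12 at r₀ = 0%/12 = 0; months 13+ at r₁ = 18.2%/12 = 0.0151667.
After month 12 (no interest yet): B = €20,116.00 − 12·€456.63 = €14,636.44.
Then at r₁ with €456.63/mo: n₂ = −ln(1 − r₁·B/P)/ln(1+r₁) ≈ 44.23 → 45 more payments.

57 months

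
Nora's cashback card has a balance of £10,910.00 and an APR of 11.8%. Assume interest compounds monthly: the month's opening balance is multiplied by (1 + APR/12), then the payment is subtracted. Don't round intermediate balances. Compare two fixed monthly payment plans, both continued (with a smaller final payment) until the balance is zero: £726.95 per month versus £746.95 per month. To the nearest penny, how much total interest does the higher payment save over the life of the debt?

Monthly rate r = 11.8%/12 = 0.983333% = 0.00983333.
At £726.95/mo: n = ⌈−ln(1 − rB₀/P)/ln(1+r)⌉ = 17 payments (last £231.70); total interest = total paid − £10,910.00 = £952.90.
At £746.95/mo: 16 payments (last £631.68); total interest £925.93.
Interest saved = £952.90 − £925.93 = £26.97.

£26.97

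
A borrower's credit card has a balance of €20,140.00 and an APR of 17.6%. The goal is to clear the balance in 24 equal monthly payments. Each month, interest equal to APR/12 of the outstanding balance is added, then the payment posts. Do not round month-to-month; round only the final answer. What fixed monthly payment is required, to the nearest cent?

Monthly rate r = 17.6%/12 = 1.46667% = 0.0146667.
Level-payment amortization: P = B₀·r / (1 − (1+r)^(−n)) = 20140.00·0.0146667 / (1 − 1.01467^(−24)).
Denominator 1 − (1+r)^(−24) = 0.294919735.
P = 295.387 / 0.294919735 ≈ 1001.58.

€1,001.58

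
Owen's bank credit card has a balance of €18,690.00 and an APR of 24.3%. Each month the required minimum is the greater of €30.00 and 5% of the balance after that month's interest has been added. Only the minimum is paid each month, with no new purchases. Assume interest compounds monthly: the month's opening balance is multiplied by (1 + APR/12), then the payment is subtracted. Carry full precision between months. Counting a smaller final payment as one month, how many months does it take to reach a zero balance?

Monthly rate r = 24.3%/12 = 2.025% = 0.02025.
While 5% of the post-interest balance exceeds €30.00, each month B ← (B·(1+r))·(1 − 0.05), i.e. B shrinks by the factor (1+r)·0.95 = 0.96924.
This holds for months 1–111. Entering month 112 the balance is €582.59; 5% of the post-interest balance is now below €30.00, so the flat €30.00 minimum applies from here.
From month 112 a fixed €30.00 at rate r clears €582.59 in 25 more payments. Total: 111 + 25 = 136 months.

136 months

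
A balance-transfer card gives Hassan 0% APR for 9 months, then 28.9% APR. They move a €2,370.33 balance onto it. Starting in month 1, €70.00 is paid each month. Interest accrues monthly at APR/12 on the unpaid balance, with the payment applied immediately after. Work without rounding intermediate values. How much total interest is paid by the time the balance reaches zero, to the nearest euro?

€946

Promo months 1–9 at r₀ = 0%/12 = 0; months 10+ at r₁ = 28.9%/12 = 0.0240833.
After month 9 (no interest yet): B = €2,370.33 − 9·€70.00 = €1,740.33.
Then at r₁ with €70.00/mo: n₂ = −ln(1 − r₁·B/P)/ln(1+r₁) ≈ 38.37 → 39 more payments.
Total paid = 47·€70.00 + €26.27 = €3,316.27; interest = €3,316.27 − €2,370.33 = €945.94.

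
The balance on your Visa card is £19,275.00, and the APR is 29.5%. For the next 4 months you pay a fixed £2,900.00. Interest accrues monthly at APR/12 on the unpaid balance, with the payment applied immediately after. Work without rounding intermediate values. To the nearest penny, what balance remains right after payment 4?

Monthly rate r = 29.5%/12 = 2.45833% = 0.0245833.
Each month: B ← B·(1+r) − £2,900.00.
Month 1: interest £473.84; balance after payment £16,848.84.
Month 2: interest £414.20; balance after payment £14,363.04.
Month 3: interest £353.09; balance after payment £11,816.14.
Month 4: interest £290.48; balance after payment £9,206.62.

£9,206.62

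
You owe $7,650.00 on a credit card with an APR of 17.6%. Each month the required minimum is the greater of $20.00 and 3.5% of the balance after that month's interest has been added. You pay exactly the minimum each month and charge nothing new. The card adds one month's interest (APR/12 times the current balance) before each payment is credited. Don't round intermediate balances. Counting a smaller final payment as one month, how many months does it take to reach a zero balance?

Monthly rate r = 17.6%/12 = 1.46667% = 0.0146667.
While 3.5% of the post-interest balance exceeds $20.00, each month B ← (B·(1+r))·(1 − 0.035), i.e. B shrinks by the factor (1+r)·0.965 = 0.97915.
This holds for months 1–124. Entering month 125 the balance is $561.24; 3.5% of the post-interest balance is now below $20.00, so the flat $20.00 minimum applies from here.
From month 125 a fixed $20.00 at rate r clears $561.24 in 37 more payments. Total: 124 + 37 = 161 months.

161 months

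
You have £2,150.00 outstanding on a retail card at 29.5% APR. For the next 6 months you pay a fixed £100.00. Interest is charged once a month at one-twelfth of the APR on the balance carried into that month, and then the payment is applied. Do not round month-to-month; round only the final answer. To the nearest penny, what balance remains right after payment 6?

Monthly rate r = 29.5%/12 = 2.45833% = 0.0245833.
Each month: B ← B·(1+r) − £100.00.
Month 1: interest £52.85; balance after payment £2,102.85.
Month 2: interest £51.70; balance after payment £2,054.55.
Month 3: interest £50.51; balance after payment £2,005.06.
Month 4: interest £49.29; balance after payment £1,954.35.
Month 5: interest £48.04; balance after payment £1,902.39.
Month 6: interest £46.77; balance after payment £1,849.16.

£1,849.16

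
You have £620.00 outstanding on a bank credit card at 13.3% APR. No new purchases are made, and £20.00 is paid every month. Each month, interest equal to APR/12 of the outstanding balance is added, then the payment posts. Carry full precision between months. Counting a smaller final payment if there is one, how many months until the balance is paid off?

Monthly rate r = 13.3%/12 = 1.10833% = 0.0110833.
Recurrence: B ← B·(1+r) − £20.00.
Month 1: interest £6.87; balance after payment £606.87.
Month 2: interest £6.73; balance after payment £593.60.
Closed form: n = −ln(1 − rB₀/P)/ln(1+r) = −ln(0.65642)/ln(1.01108) ≈ 38.191, so the balance reaches zero during payment 39.

39 months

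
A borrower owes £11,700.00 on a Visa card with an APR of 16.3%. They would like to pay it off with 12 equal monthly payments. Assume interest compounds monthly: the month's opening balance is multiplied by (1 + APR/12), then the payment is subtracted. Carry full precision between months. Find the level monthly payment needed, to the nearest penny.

Monthly rate r = 16.3%/12 = 1.35833% = 0.0135833.
Level-payment amortization: P = B₀·r / (1 − (1+r)^(−n)) = 11700.00·0.0135833 / (1 − 1.01358^(−12)).
Denominator 1 − (1+r)^(−12) = 0.149476198.
P = 158.925 / 0.149476198 ≈ 1063.21.

£1,063.21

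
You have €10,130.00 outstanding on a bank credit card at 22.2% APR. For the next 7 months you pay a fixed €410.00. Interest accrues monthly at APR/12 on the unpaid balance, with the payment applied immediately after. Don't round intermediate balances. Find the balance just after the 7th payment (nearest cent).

Monthly rate r = 22.2%/12 = 1.85% = 0.0185.
Each month: B ← B·(1+r) − €410.00.
Month 1: interest €187.41; balance after payment €9,907.41.
Month 2: interest €183.29; balance after payment €9,680.69.
Month 3: interest €179.09; balance after payment €9,449.78.
Month 4: interest €174.82; balance after payment €9,214.61.
Month 5: interest €170.47; balance after payment €8,975.08.
Month 6: interest €166.04; balance after payment €8,731.11.
Month 7: interest €161.53; balance after payment €8,482.64.

€8,482.64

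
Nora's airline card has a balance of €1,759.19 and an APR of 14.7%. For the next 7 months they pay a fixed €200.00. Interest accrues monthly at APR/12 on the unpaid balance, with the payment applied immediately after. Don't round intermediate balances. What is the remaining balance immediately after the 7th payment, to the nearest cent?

Monthly rate r = 14.7%/12 = 1.225% = 0.01225.
Each month: B ← B·(1+r) − €200.00.
Month 1: interest €21.55; balance after payment €1,580.74.
Month 2: interest €19.36; balance after payment €1,400.10.
Month 3: interest €17.15; balance after payment €1,217.26.
Month 4: interest €14.91; balance after payment €1,032.17.
Month 5: interest €12.64; balance after payment €844.81.
Month 6: interest €10.35; balance after payment €655.16.
Month 7: interest €8.03; balance after payment €463.19.

€463.19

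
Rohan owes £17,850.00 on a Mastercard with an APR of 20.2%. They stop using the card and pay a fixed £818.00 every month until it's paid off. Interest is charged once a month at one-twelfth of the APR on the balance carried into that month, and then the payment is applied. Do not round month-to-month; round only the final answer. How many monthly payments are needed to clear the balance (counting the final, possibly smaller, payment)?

28 payments

Monthly rate r = 20.2%/12 = 1.68333% = 0.0168333.
Recurrence: B ← B·(1+r) − £818.00.
Month 1: interest £300.47; balance after payment £17,332.47.
Month 2: interest £291.76; balance after payment £16,806.24.
Closed form: n = −ln(1 − rB₀/P)/ln(1+r) = −ln(0.63267)/ln(1.01683) ≈ 27.425, so the balance reaches zero during payment 28.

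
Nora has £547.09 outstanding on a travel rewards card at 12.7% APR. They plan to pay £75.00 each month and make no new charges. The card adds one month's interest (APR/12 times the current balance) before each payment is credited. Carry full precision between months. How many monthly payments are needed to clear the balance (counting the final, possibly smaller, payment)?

Monthly rate r = 12.7%/12 = 1.05833% = 0.0105833.
Recurrence: B ← B·(1+r) − £75.00.
Month 1: interest £5.79; balance after payment £477.88.
Month 2: interest £5.06; balance after payment £407.94.
Closed form: n = −ln(1 − rB₀/P)/ln(1+r) = −ln(0.9228)/ln(1.01058) ≈ 7.632, so the balance reaches zero during payment 8.

8 payments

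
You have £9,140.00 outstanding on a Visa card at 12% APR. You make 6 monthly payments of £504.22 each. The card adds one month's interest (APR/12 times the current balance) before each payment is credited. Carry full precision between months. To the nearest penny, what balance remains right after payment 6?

Monthly rate r = 12%/12 = 1% = 0.01.
Each month: B ← B·(1+r) − £504.22.
Month 1: interest £91.40; balance after payment £8,727.18.
Month 2: interest £87.27; balance after payment £8,310.23.
Month 3: interest £83.10; balance after payment £7,889.11.
Month 4: interest £78.89; balance after payment £7,463.79.
Month 5: interest £74.64; balance after payment £7,034.20.
Month 6: interest £70.34; balance after payment £6,600.33.

£6,600.33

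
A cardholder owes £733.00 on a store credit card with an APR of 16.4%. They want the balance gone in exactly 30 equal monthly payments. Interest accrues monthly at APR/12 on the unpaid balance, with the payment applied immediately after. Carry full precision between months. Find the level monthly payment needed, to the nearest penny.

Monthly rate r = 16.4%/12 = 1.36667% = 0.0136667.
Level-payment amortization: P = B₀·r / (1 − (1+r)^(−n)) = 733.00·0.0136667 / (1 − 1.01367^(−30)).
Denominator 1 − (1+r)^(−30) = 0.334504632.
P = 10.0177 / 0.334504632 ≈ 29.95.

£29.95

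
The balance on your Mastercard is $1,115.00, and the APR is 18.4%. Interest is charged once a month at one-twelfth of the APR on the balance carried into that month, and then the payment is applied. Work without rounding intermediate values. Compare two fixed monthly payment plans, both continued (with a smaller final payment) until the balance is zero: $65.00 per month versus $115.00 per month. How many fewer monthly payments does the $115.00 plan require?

10 fewer payments

Monthly rate r = 18.4%/12 = 1.53333% = 0.0153333.
At $65.00/mo: n = ⌈−ln(1 − rB₀/P)/ln(1+r)⌉ = 21 payments (last $3.71); total interest = total paid − $1,115.00 = $188.71.
At $115.00/mo: 11 payments (last $66.58); total interest $101.58.
Payments saved = 21 − 11 = 10.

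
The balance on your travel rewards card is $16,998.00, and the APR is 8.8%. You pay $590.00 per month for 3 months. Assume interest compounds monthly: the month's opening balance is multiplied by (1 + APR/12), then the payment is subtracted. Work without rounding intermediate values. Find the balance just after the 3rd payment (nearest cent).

$15,591.69

Monthly rate r = 8.8%/12 = 0.733333% = 0.00733333.
Each month: B ← B·(1+r) − $590.00.
Month 1: interest $124.65; balance after payment $16,532.65.
Month 2: interest $121.24; balance after payment $16,063.89.
Month 3: interest $117.80; balance after payment $15,591.69.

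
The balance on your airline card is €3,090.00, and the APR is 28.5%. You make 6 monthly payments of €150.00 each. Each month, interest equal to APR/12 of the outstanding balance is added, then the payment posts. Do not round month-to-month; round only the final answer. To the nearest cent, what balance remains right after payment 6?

Monthly rate r = 28.5%/12 = 2.375% = 0.02375.
Each month: B ← B·(1+r) − €150.00.
Month 1: interest €73.39; balance after payment €3,013.39.
Month 2: interest €71.57; balance after payment €2,934.96.
Month 3: interest €69.71; balance after payment €2,854.66.
Month 4: interest €67.80; balance after payment €2,772.46.
Month 5: interest €65.85; balance after payment €2,688.30.
Month 6: interest €63.85; balance after payment €2,602.15.

€2,602.15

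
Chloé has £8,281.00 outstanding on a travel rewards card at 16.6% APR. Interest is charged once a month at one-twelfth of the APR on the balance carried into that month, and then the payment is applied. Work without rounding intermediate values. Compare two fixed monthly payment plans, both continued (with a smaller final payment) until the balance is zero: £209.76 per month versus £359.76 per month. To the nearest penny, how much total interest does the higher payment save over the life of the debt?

Monthly rate r = 16.6%/12 = 1.38333% = 0.0138333.
At £209.76/mo: n = ⌈−ln(1 − rB₀/P)/ln(1+r)⌉ = 58 payments (last £104.54); total interest = total paid − £8,281.00 = £3,779.86.
At £359.76/mo: 28 payments (last £324.86); total interest £1,757.38.
Interest saved = £3,779.86 − £1,757.38 = £2,022.48.

£2,022.48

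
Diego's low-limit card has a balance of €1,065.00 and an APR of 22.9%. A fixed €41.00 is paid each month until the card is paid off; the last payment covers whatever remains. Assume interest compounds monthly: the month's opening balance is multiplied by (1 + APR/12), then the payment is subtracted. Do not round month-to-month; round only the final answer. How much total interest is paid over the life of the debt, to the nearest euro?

€420

Monthly rate r = 22.9%/12 = 1.90833% = 0.0190833.
Payoff takes n = ⌈−ln(1 − rB₀/P)/ln(1+r)⌉ = ⌈36.215⌉ = 37 payments; the last is €8.87.
Total paid = 36·€41.00 + €8.87 = €1,484.87.
Total interest = total paid − principal = €1,484.87 − €1,065.00 = €419.87.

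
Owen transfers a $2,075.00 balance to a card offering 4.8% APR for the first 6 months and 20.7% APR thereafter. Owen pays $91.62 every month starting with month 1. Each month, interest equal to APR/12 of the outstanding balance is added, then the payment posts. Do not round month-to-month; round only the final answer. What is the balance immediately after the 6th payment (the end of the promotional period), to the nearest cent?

Promo months 1–6 at r₀ = 4.8%/12 = 0.004; months 7+ at r₁ = 20.7%/12 = 0.01725.
After month 6: iterate B ← B·(1+r₀) − $91.62 for 6 months → $1,570.05.

$1,570.05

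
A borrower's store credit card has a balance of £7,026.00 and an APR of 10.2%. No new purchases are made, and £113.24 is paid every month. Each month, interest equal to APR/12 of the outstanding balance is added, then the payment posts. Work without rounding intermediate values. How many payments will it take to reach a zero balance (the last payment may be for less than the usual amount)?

Monthly rate r = 10.2%/12 = 0.85% = 0.0085.
Recurrence: B ← B·(1+r) − £113.24.
Month 1: interest £59.72; balance after payment £6,972.48.
Month 2: interest £59.27; balance after payment £6,918.51.
Closed form: n = −ln(1 − rB₀/P)/ln(1+r) = −ln(0.47262)/ln(1.0085) ≈ 88.547, so the balance reaches zero during payment 89.

89 payments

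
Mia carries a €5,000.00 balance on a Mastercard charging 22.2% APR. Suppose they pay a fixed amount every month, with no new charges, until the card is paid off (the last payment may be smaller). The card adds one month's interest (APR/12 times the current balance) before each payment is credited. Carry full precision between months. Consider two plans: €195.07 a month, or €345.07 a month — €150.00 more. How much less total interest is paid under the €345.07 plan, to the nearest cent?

€966.24

Monthly rate r = 22.2%/12 = 1.85% = 0.0185.
At €195.07/mo: n = ⌈−ln(1 − rB₀/P)/ln(1+r)⌉ = 36 payments (last €13.20); total interest = total paid − €5,000.00 = €1,840.65.
At €345.07/mo: 18 payments (last €8.22); total interest €874.41.
Interest saved = €1,840.65 − €874.41 = €966.24.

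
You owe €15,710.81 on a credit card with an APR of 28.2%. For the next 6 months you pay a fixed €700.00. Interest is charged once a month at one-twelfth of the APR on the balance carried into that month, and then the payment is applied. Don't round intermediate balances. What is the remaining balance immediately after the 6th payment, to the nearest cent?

Monthly rate r = 28.2%/12 = 2.35% = 0.0235.
Each month: B ← B·(1+r) − €700.00.
Month 1: interest €369.20; balance after payment €15,380.01.
Month 2: interest €361.43; balance after payment €15,041.44.
Month 3: interest €353.47; balance after payment €14,694.92.
Month 4: interest €345.33; balance after payment €14,340.25.
Month 5: interest €337.00; balance after payment €13,977.24.
Month 6: interest €328.47; balance after payment €13,605.71.

€13,605.71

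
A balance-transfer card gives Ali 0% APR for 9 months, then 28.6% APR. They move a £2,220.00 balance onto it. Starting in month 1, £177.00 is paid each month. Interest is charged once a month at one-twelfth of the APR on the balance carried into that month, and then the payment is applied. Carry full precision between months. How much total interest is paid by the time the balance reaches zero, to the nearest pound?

£36

Promo months 1–9 at r₀ = 0%/12 = 0; months 10+ at r₁ = 28.6%/12 = 0.0238333.
After month 9 (no interest yet): B = £2,220.00 − 9·£177.00 = £627.00.
Then at r₁ with £177.00/mo: n₂ = −ln(1 − r₁·B/P)/ln(1+r₁) ≈ 3.74 → 4 more payments.
Total paid = 12·£177.00 + £132.23 = £2,256.23; interest = £2,256.23 − £2,220.00 = £36.23.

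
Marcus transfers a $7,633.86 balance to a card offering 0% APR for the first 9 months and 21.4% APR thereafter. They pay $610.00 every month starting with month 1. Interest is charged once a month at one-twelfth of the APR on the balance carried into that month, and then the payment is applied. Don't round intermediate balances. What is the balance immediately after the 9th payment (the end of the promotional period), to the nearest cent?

$2,143.86

Promo months 1–9 at r₀ = 0%/12 = 0; months 10+ at r₁ = 21.4%/12 = 0.0178333.
After month 9 (no interest yet): B = $7,633.86 − 9·$610.00 = $2,143.86.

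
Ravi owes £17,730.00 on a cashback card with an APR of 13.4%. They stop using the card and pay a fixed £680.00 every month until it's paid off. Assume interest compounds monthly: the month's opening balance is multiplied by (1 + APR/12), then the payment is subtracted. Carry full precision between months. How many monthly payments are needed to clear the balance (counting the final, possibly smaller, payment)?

Monthly rate r = 13.4%/12 = 1.11667% = 0.0111667.
Recurrence: B ← B·(1+r) − £680.00.
Month 1: interest £197.99; balance after payment £17,247.99.
Month 2: interest £192.60; balance after payment £16,760.59.
Closed form: n = −ln(1 − rB₀/P)/ln(1+r) = −ln(0.70885)/ln(1.01117) ≈ 30.988, so the balance reaches zero during payment 31.

31 months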